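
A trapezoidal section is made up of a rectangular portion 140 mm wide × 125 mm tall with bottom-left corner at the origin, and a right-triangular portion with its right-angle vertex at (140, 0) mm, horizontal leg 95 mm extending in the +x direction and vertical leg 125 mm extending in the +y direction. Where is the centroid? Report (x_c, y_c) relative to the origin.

Part | A | x̄ᵢ | ȳᵢ | A·x̄ᵢ | A·ȳᵢ
rectangular portion | 17500.00 | 70.00 | 62.50 | 1225000.00 | 1093750.00
triangular portion | 5937.50 | 171.67 | 41.67 | 1019270.83 | 247395.83
Σ | 23437.50 |  |  | 2244270.83 | 1341145.83
x_c = 2244270.83 / 23437.50 = 95.76 mm
y_c = 1341145.83 / 23437.50 = 57.22 mm

x_c = 95.76 mm, y_c = 57.22 mm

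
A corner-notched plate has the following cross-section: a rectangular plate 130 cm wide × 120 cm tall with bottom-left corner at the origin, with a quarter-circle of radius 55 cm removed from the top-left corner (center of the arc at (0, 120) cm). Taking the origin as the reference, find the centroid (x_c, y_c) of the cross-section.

x_c = 72.48 cm, y_c = 53.41 cm

plate: A = 130 × 120 = 15600.00, centroid at (65.00, 60.00).
removed quarter-circle: A = −¼π·55² = -2375.83, centroid at (23.34, 96.66).
ΣA = 13224.17 cm²
ΣAx_c = (15600.00)(65.00) + (-2375.83)(23.34) = 958541.67 cm³
ΣAy_c = (15600.00)(60.00) + (-2375.83)(96.66) = 706358.80 cm³
x_c = 958541.67 / 13224.17 = 72.48 cm
y_c = 706358.80 / 13224.17 = 53.41 cm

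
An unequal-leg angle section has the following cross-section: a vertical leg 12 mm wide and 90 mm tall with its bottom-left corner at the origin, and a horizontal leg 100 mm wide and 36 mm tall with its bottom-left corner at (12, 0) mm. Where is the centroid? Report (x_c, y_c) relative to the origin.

vertical leg: A = 12 × 90 = 1080.00, centroid at (6.00, 45.00).
horizontal leg: A = 100 × 36 = 3600.00, centroid at (62.00, 18.00).
ΣA = 4680.00 mm²
ΣAx_c = (1080.00)(6.00) + (3600.00)(62.00) = 229680.00 mm³
ΣAy_c = (1080.00)(45.00) + (3600.00)(18.00) = 113400.00 mm³
x_c = 229680.00 / 4680.00 = 49.08 mm
y_c = 113400.00 / 4680.00 = 24.23 mm

x_c = 49.08 mm, y_c = 24.23 mm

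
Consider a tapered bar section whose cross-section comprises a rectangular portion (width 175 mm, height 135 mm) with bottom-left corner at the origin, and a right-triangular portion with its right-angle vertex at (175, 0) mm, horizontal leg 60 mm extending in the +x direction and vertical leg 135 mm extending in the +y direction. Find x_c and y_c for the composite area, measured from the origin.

rectangular portion: A = 175 × 135 = 23625.00, centroid at (87.50, 67.50).
triangular portion: A = ½·60·135 = 4050.00, centroid at (195.00, 45.00).
ΣA = 27675.00 mm², ΣAx_c = 2856937.50 mm³, ΣAy_c = 1776937.50 mm³.
x_c = 2856937.50/27675.00 = 103.23 mm; y_c = 1776937.50/27675.00 = 64.21 mm.

x_c = 103.23 mm, y_c = 64.21 mm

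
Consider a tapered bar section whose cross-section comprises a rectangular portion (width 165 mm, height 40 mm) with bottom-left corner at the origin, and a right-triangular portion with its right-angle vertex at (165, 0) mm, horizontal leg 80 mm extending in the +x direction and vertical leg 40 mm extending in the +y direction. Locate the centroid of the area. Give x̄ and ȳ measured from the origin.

rectangular portion: A = 165 × 40 = 6600.00, centroid at (82.50, 20.00).
triangular portion: A = ½·80·40 = 1600.00, centroid at (191.67, 13.33).
ΣA = 8200.00 mm², ΣAx̄ = 851166.67 mm³, ΣAȳ = 153333.33 mm³.
x̄ = 851166.67/8200.00 = 103.80 mm; ȳ = 153333.33/8200.00 = 18.70 mm.

x̄ = 103.80 mm, ȳ = 18.70 mm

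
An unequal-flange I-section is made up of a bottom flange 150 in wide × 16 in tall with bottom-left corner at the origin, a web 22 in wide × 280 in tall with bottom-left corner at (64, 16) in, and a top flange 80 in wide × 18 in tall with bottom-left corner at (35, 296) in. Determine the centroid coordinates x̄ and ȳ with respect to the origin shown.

x̄ = 75.00 in, ȳ = 141.94 in

bottom flange: A = 150 × 16 = 2400.00, centroid at (75.00, 8.00).
web: A = 22 × 280 = 6160.00, centroid at (75.00, 156.00).
top flange: A = 80 × 18 = 1440.00, centroid at (75.00, 305.00).
ΣA = 10000.00 in²
ΣAx̄ = (2400.00)(75.00) + (6160.00)(75.00) + (1440.00)(75.00) = 750000.00 in³
ΣAȳ = (2400.00)(8.00) + (6160.00)(156.00) + (1440.00)(305.00) = 1419360.00 in³
x̄ = 750000.00 / 10000.00 = 75.00 in
ȳ = 1419360.00 / 10000.00 = 141.94 in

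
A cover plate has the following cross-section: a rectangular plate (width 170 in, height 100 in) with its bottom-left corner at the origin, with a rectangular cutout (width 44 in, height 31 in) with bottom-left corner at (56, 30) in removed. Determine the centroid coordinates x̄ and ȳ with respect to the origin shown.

plate: A = 170 × 100 = 17000.00, centroid at (85.00, 50.00).
hole: A = −(44 × 31) = -1364.00, centroid at (78.00, 45.50).
ΣA = 15636.00 in², ΣAx̄ = 1338608.00 in³, ΣAȳ = 787938.00 in³.
x̄ = 1338608.00/15636.00 = 85.61 in; ȳ = 787938.00/15636.00 = 50.39 in.

x̄ = 85.61 in, ȳ = 50.39 in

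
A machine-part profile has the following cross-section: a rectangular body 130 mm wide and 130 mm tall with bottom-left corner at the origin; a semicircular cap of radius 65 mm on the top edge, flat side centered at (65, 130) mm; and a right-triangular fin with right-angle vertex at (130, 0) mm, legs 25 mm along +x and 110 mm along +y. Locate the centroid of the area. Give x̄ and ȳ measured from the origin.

x̄ = 69.05 mm, ȳ = 88.10 mm

rectangular body: A = 130 × 130 = 16900.00, centroid at (65.00, 65.00).
semicircular top: A = ½π·65² = 6636.61, centroid at (65.00, 157.59).
triangular fin: A = ½·25·110 = 1375.00, centroid at (138.33, 36.67).
ΣA = 24911.61 mm²
ΣAx̄ = (16900.00)(65.00) + (6636.61)(65.00) + (1375.00)(138.33) = 1720088.27 mm³
ΣAȳ = (16900.00)(65.00) + (6636.61)(157.59) + (1375.00)(36.67) = 2194759.88 mm³
x̄ = 1720088.27 / 24911.61 = 69.05 mm
ȳ = 2194759.88 / 24911.61 = 88.10 mm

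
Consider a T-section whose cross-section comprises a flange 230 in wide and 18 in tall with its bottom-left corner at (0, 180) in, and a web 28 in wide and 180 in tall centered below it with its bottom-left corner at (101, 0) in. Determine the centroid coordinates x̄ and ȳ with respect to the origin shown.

x̄ = 115.00 in, ȳ = 134.65 in

Part | A | x̄ᵢ | ȳᵢ | A·x̄ᵢ | A·ȳᵢ
web | 5040.00 | 115.00 | 90.00 | 579600.00 | 453600.00
flange | 4140.00 | 115.00 | 189.00 | 476100.00 | 782460.00
Σ | 9180.00 |  |  | 1055700.00 | 1236060.00
x̄ = 1055700.00 / 9180.00 = 115.00 in
ȳ = 1236060.00 / 9180.00 = 134.65 in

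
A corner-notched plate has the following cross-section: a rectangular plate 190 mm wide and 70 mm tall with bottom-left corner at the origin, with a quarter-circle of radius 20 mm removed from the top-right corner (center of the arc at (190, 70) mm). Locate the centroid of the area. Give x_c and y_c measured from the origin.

x_c = 92.91 mm, y_c = 34.36 mm

plate: A = 190 × 70 = 13300.00, centroid at (95.00, 35.00).
removed quarter-circle: A = −¼π·20² = -314.16, centroid at (181.51, 61.51).
ΣA = 12985.84 mm²
ΣAx_c = (13300.00)(95.00) + (-314.16)(181.51) = 1206476.41 mm³
ΣAy_c = (13300.00)(35.00) + (-314.16)(61.51) = 446175.52 mm³
x_c = 1206476.41 / 12985.84 = 92.91 mm
y_c = 446175.52 / 12985.84 = 34.36 mm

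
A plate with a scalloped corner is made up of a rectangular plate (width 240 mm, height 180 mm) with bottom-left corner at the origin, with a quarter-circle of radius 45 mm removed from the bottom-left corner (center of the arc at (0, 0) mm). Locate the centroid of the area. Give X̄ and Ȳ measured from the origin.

plate: A = 240 × 180 = 43200.00, centroid at (120.00, 90.00).
removed quarter-circle: A = −¼π·45² = -1590.43, centroid at (19.10, 19.10).
ΣA = 41609.57 mm², ΣAX̄ = 5153625.00 mm³, ΣAȲ = 3857625.00 mm³.
X̄ = 5153625.00/41609.57 = 123.86 mm; Ȳ = 3857625.00/41609.57 = 92.71 mm.

X̄ = 123.86 mm, Ȳ = 92.71 mm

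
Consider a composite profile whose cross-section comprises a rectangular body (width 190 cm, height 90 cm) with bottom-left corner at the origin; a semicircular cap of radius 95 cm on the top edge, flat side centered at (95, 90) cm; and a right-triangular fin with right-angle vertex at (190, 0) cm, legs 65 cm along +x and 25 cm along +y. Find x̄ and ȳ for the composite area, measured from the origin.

x̄ = 97.95 cm, ȳ = 81.76 cm

rectangular body: A = 190 × 90 = 17100.00, centroid at (95.00, 45.00).
semicircular top: A = ½π·95² = 14176.44, centroid at (95.00, 130.32).
triangular fin: A = ½·65·25 = 812.50, centroid at (211.67, 8.33).
ΣA = 32088.94 cm², ΣAx̄ = 3143240.67 cm³, ΣAȳ = 2623733.48 cm³.
x̄ = 3143240.67/32088.94 = 97.95 cm; ȳ = 2623733.48/32088.94 = 81.76 cm.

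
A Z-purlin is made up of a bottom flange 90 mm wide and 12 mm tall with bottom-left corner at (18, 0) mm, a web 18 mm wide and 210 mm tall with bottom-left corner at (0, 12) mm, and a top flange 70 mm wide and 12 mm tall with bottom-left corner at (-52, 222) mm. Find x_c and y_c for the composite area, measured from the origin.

bottom flange: A = 90 × 12 = 1080.00, centroid at (63.00, 6.00).
web: A = 18 × 210 = 3780.00, centroid at (9.00, 117.00).
top flange: A = 70 × 12 = 840.00, centroid at (-17.00, 228.00).
ΣA = 5700.00 mm²
ΣAx_c = (1080.00)(63.00) + (3780.00)(9.00) + (840.00)(-17.00) = 87780.00 mm³
ΣAy_c = (1080.00)(6.00) + (3780.00)(117.00) + (840.00)(228.00) = 640260.00 mm³
x_c = 87780.00 / 5700.00 = 15.40 mm
y_c = 640260.00 / 5700.00 = 112.33 mm

x_c = 15.40 mm, y_c = 112.33 mm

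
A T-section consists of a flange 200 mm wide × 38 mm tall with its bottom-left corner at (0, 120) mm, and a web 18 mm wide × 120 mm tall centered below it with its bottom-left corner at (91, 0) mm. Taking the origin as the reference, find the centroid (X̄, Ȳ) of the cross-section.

Part | A | x̄ᵢ | ȳᵢ | A·x̄ᵢ | A·ȳᵢ
web | 2160.00 | 100.00 | 60.00 | 216000.00 | 129600.00
flange | 7600.00 | 100.00 | 139.00 | 760000.00 | 1056400.00
Σ | 9760.00 |  |  | 976000.00 | 1186000.00
X̄ = 976000.00 / 9760.00 = 100.00 mm
Ȳ = 1186000.00 / 9760.00 = 121.52 mm

X̄ = 100.00 mm, Ȳ = 121.52 mm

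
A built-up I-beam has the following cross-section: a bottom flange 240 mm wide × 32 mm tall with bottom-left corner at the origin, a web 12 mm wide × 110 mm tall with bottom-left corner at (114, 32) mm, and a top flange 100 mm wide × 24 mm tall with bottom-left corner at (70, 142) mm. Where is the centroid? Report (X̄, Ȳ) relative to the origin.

X̄ = 120.00 mm, Ȳ = 53.27 mm

bottom flange: A = 240 × 32 = 7680.00, centroid at (120.00, 16.00).
web: A = 12 × 110 = 1320.00, centroid at (120.00, 87.00).
top flange: A = 100 × 24 = 2400.00, centroid at (120.00, 154.00).
ΣA = 11400.00 mm²
ΣAX̄ = (7680.00)(120.00) + (1320.00)(120.00) + (2400.00)(120.00) = 1368000.00 mm³
ΣAȲ = (7680.00)(16.00) + (1320.00)(87.00) + (2400.00)(154.00) = 607320.00 mm³
X̄ = 1368000.00 / 11400.00 = 120.00 mm
Ȳ = 607320.00 / 11400.00 = 53.27 mm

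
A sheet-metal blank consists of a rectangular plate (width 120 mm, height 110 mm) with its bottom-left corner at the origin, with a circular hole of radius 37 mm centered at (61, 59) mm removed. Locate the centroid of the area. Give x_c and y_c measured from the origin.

Part | A | x̄ᵢ | ȳᵢ | A·x̄ᵢ | A·ȳᵢ
plate | 13200.00 | 60.00 | 55.00 | 792000.00 | 726000.00
hole | -4300.84 | 61.00 | 59.00 | -262351.26 | -253749.58
Σ | 8899.16 |  |  | 529648.74 | 472250.42
x_c = 529648.74 / 8899.16 = 59.52 mm
y_c = 472250.42 / 8899.16 = 53.07 mm

x_c = 59.52 mm, y_c = 53.07 mm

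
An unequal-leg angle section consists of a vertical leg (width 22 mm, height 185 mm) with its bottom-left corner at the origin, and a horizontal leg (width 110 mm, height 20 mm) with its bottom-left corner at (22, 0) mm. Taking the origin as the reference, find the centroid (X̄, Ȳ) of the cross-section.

X̄ = 34.16 mm, Ȳ = 63.55 mm

vertical leg: A = 22 × 185 = 4070.00, centroid at (11.00, 92.50).
horizontal leg: A = 110 × 20 = 2200.00, centroid at (77.00, 10.00).
ΣA = 6270.00 mm², ΣAX̄ = 214170.00 mm³, ΣAȲ = 398475.00 mm³.
X̄ = 214170.00/6270.00 = 34.16 mm; Ȳ = 398475.00/6270.00 = 63.55 mm.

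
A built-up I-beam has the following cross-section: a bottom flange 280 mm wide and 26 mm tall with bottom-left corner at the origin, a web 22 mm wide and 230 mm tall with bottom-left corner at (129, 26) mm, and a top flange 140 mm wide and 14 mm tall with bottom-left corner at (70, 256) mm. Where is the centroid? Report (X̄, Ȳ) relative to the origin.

X̄ = 140.00 mm, Ȳ = 92.56 mm

Part | A | x̄ᵢ | ȳᵢ | A·x̄ᵢ | A·ȳᵢ
bottom flange | 7280.00 | 140.00 | 13.00 | 1019200.00 | 94640.00
web | 5060.00 | 140.00 | 141.00 | 708400.00 | 713460.00
top flange | 1960.00 | 140.00 | 263.00 | 274400.00 | 515480.00
Σ | 14300.00 |  |  | 2002000.00 | 1323580.00
X̄ = 2002000.00 / 14300.00 = 140.00 mm
Ȳ = 1323580.00 / 14300.00 = 92.56 mm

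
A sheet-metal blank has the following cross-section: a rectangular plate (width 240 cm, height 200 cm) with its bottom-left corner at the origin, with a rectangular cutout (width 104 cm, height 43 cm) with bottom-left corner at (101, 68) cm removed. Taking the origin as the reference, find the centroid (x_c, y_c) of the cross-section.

x_c = 116.61 cm, y_c = 101.08 cm

plate: A = 240 × 200 = 48000.00, centroid at (120.00, 100.00).
hole: A = −(104 × 43) = -4472.00, centroid at (153.00, 89.50).
ΣA = 43528.00 cm²
ΣAx_c = (48000.00)(120.00) + (-4472.00)(153.00) = 5075784.00 cm³
ΣAy_c = (48000.00)(100.00) + (-4472.00)(89.50) = 4399756.00 cm³
x_c = 5075784.00 / 43528.00 = 116.61 cm
y_c = 4399756.00 / 43528.00 = 101.08 cm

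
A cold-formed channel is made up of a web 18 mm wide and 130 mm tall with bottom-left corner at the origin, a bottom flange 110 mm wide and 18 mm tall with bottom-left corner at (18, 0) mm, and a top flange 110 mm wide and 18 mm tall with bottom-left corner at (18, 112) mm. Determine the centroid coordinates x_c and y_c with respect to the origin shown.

x_c = 49.23 mm, y_c = 65.00 mm

web: A = 18 × 130 = 2340.00, centroid at (9.00, 65.00).
bottom flange: A = 110 × 18 = 1980.00, centroid at (73.00, 9.00).
top flange: A = 110 × 18 = 1980.00, centroid at (73.00, 121.00).
ΣA = 6300.00 mm², ΣAx_c = 310140.00 mm³, ΣAy_c = 409500.00 mm³.
x_c = 310140.00/6300.00 = 49.23 mm; y_c = 409500.00/6300.00 = 65.00 mm.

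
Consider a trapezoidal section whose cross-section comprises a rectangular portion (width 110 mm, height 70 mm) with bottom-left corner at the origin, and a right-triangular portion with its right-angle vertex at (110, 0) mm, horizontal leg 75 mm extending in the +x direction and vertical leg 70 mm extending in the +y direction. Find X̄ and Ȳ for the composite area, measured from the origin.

X̄ = 75.34 mm, Ȳ = 32.03 mm

Part | A | x̄ᵢ | ȳᵢ | A·x̄ᵢ | A·ȳᵢ
rectangular portion | 7700.00 | 55.00 | 35.00 | 423500.00 | 269500.00
triangular portion | 2625.00 | 135.00 | 23.33 | 354375.00 | 61250.00
Σ | 10325.00 |  |  | 777875.00 | 330750.00
X̄ = 777875.00 / 10325.00 = 75.34 mm
Ȳ = 330750.00 / 10325.00 = 32.03 mm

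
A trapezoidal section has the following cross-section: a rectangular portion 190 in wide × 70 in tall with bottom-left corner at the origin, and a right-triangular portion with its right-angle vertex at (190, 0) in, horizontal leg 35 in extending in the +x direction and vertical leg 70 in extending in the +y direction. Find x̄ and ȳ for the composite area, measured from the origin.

x̄ = 104.00 in, ȳ = 34.02 in

Part | A | x̄ᵢ | ȳᵢ | A·x̄ᵢ | A·ȳᵢ
rectangular portion | 13300.00 | 95.00 | 35.00 | 1263500.00 | 465500.00
triangular portion | 1225.00 | 201.67 | 23.33 | 247041.67 | 28583.33
Σ | 14525.00 |  |  | 1510541.67 | 494083.33
x̄ = 1510541.67 / 14525.00 = 104.00 in
ȳ = 494083.33 / 14525.00 = 34.02 in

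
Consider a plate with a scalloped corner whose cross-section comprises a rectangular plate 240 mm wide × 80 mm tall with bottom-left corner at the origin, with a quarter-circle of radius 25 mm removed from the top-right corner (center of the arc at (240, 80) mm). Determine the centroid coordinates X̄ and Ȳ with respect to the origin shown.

X̄ = 117.13 mm, Ȳ = 39.23 mm

plate: A = 240 × 80 = 19200.00, centroid at (120.00, 40.00).
removed quarter-circle: A = −¼π·25² = -490.87, centroid at (229.39, 69.39).
ΣA = 18709.13 mm²
ΣAX̄ = (19200.00)(120.00) + (-490.87)(229.39) = 2191398.61 mm³
ΣAȲ = (19200.00)(40.00) + (-490.87)(69.39) = 733938.43 mm³
X̄ = 2191398.61 / 18709.13 = 117.13 mm
Ȳ = 733938.43 / 18709.13 = 39.23 mm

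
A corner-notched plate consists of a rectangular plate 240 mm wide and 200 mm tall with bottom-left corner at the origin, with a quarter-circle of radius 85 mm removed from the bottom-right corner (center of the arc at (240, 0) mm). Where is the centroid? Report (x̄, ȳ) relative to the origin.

plate: A = 240 × 200 = 48000.00, centroid at (120.00, 100.00).
removed quarter-circle: A = −¼π·85² = -5674.50, centroid at (203.92, 36.08).
ΣA = 42325.50 mm²
ΣAx̄ = (48000.00)(120.00) + (-5674.50)(203.92) = 4602827.92 mm³
ΣAȳ = (48000.00)(100.00) + (-5674.50)(36.08) = 4595291.67 mm³
x̄ = 4602827.92 / 42325.50 = 108.75 mm
ȳ = 4595291.67 / 42325.50 = 108.57 mm

x̄ = 108.75 mm, ȳ = 108.57 mm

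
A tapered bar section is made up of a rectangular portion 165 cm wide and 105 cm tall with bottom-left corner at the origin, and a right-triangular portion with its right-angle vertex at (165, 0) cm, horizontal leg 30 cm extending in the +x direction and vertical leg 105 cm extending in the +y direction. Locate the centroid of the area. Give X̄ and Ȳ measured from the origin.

rectangular portion: A = 165 × 105 = 17325.00, centroid at (82.50, 52.50).
triangular portion: A = ½·30·105 = 1575.00, centroid at (175.00, 35.00).
ΣA = 18900.00 cm², ΣAX̄ = 1704937.50 cm³, ΣAȲ = 964687.50 cm³.
X̄ = 1704937.50/18900.00 = 90.21 cm; Ȳ = 964687.50/18900.00 = 51.04 cm.

X̄ = 90.21 cm, Ȳ = 51.04 cm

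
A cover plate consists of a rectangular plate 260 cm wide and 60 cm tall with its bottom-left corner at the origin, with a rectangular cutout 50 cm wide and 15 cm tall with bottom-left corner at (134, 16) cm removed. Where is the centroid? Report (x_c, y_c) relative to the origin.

Part | A | x̄ᵢ | ȳᵢ | A·x̄ᵢ | A·ȳᵢ
plate | 15600.00 | 130.00 | 30.00 | 2028000.00 | 468000.00
hole | -750.00 | 159.00 | 23.50 | -119250.00 | -17625.00
Σ | 14850.00 |  |  | 1908750.00 | 450375.00
x_c = 1908750.00 / 14850.00 = 128.54 cm
y_c = 450375.00 / 14850.00 = 30.33 cm

x_c = 128.54 cm, y_c = 30.33 cm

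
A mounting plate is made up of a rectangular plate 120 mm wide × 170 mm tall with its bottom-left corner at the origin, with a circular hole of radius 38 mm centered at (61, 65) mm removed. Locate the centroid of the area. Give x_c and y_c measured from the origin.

plate: A = 120 × 170 = 20400.00, centroid at (60.00, 85.00).
hole: A = −π·38² = -4536.46, centroid at (61.00, 65.00).
ΣA = 15863.54 mm², ΣAx_c = 947275.95 mm³, ΣAy_c = 1439130.11 mm³.
x_c = 947275.95/15863.54 = 59.71 mm; y_c = 1439130.11/15863.54 = 90.72 mm.

x_c = 59.71 mm, y_c = 90.72 mm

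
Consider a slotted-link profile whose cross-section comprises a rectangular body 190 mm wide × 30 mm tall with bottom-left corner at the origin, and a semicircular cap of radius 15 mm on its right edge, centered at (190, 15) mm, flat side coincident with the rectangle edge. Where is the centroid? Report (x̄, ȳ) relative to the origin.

rectangular body: A = 190 × 30 = 5700.00, centroid at (95.00, 15.00).
semicircular end: A = ½π·15² = 353.43, centroid at (196.37, 15.00).
ΣA = 6053.43 mm², ΣAx̄ = 610901.54 mm³, ΣAȳ = 90801.44 mm³.
x̄ = 610901.54/6053.43 = 100.92 mm; ȳ = 90801.44/6053.43 = 15.00 mm.

x̄ = 100.92 mm, ȳ = 15.00 mm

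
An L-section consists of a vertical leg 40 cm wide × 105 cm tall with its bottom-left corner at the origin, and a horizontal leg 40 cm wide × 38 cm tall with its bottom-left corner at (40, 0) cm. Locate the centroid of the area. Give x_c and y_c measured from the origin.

vertical leg: A = 40 × 105 = 4200.00, centroid at (20.00, 52.50).
horizontal leg: A = 40 × 38 = 1520.00, centroid at (60.00, 19.00).
ΣA = 5720.00 cm², ΣAx_c = 175200.00 cm³, ΣAy_c = 249380.00 cm³.
x_c = 175200.00/5720.00 = 30.63 cm; y_c = 249380.00/5720.00 = 43.60 cm.

x_c = 30.63 cm, y_c = 43.60 cm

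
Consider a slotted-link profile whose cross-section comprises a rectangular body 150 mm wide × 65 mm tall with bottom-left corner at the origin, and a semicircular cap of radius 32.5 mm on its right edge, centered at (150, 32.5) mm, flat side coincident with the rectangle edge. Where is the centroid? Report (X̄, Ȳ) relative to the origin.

rectangular body: A = 150 × 65 = 9750.00, centroid at (75.00, 32.50).
semicircular end: A = ½π·32.5² = 1659.15, centroid at (163.79, 32.50).
ΣA = 11409.15 mm², ΣAX̄ = 1003008.46 mm³, ΣAȲ = 370797.49 mm³.
X̄ = 1003008.46/11409.15 = 87.91 mm; Ȳ = 370797.49/11409.15 = 32.50 mm.

X̄ = 87.91 mm, Ȳ = 32.50 mm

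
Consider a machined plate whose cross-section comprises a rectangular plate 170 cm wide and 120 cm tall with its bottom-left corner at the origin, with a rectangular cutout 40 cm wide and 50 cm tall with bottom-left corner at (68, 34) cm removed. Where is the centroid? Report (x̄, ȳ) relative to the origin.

Part | A | x̄ᵢ | ȳᵢ | A·x̄ᵢ | A·ȳᵢ
plate | 20400.00 | 85.00 | 60.00 | 1734000.00 | 1224000.00
hole | -2000.00 | 88.00 | 59.00 | -176000.00 | -118000.00
Σ | 18400.00 |  |  | 1558000.00 | 1106000.00
x̄ = 1558000.00 / 18400.00 = 84.67 cm
ȳ = 1106000.00 / 18400.00 = 60.11 cm

x̄ = 84.67 cm, ȳ = 60.11 cm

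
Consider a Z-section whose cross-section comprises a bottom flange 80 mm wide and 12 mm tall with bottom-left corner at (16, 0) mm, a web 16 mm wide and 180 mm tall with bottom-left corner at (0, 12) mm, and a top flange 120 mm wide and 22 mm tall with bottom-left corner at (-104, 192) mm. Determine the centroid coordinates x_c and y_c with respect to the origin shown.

x_c = -6.07 mm, y_c = 128.93 mm

bottom flange: A = 80 × 12 = 960.00, centroid at (56.00, 6.00).
web: A = 16 × 180 = 2880.00, centroid at (8.00, 102.00).
top flange: A = 120 × 22 = 2640.00, centroid at (-44.00, 203.00).
ΣA = 6480.00 mm², ΣAx_c = -39360.00 mm³, ΣAy_c = 835440.00 mm³.
x_c = -39360.00/6480.00 = -6.07 mm; y_c = 835440.00/6480.00 = 128.93 mm.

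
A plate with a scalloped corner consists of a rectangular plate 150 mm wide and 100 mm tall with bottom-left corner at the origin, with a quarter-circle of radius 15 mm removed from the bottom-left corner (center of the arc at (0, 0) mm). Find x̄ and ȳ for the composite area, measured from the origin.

x̄ = 75.82 mm, ȳ = 50.52 mm

Part | A | x̄ᵢ | ȳᵢ | A·x̄ᵢ | A·ȳᵢ
plate | 15000.00 | 75.00 | 50.00 | 1125000.00 | 750000.00
removed quarter-circle | -176.71 | 6.37 | 6.37 | -1125.00 | -1125.00
Σ | 14823.29 |  |  | 1123875.00 | 748875.00
x̄ = 1123875.00 / 14823.29 = 75.82 mm
ȳ = 748875.00 / 14823.29 = 50.52 mm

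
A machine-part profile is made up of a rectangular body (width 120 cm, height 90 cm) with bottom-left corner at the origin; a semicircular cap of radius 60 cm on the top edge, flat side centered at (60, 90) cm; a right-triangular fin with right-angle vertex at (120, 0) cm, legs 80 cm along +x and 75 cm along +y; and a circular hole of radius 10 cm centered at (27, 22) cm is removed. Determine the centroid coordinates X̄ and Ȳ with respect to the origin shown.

X̄ = 74.13 cm, Ȳ = 63.06 cm

rectangular body: A = 120 × 90 = 10800.00, centroid at (60.00, 45.00).
semicircular top: A = ½π·60² = 5654.87, centroid at (60.00, 115.46).
triangular fin: A = ½·80·75 = 3000.00, centroid at (146.67, 25.00).
hole: A = −π·10² = -314.16, centroid at (27.00, 22.00).
ΣA = 19140.71 cm², ΣAX̄ = 1418809.71 cm³, ΣAȲ = 1207026.51 cm³.
X̄ = 1418809.71/19140.71 = 74.13 cm; Ȳ = 1207026.51/19140.71 = 63.06 cm.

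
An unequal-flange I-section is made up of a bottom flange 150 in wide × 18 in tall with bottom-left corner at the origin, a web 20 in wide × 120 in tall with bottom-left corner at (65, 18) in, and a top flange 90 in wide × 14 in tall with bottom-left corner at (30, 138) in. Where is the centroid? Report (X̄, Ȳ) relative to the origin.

bottom flange: A = 150 × 18 = 2700.00, centroid at (75.00, 9.00).
web: A = 20 × 120 = 2400.00, centroid at (75.00, 78.00).
top flange: A = 90 × 14 = 1260.00, centroid at (75.00, 145.00).
ΣA = 6360.00 in²
ΣAX̄ = (2700.00)(75.00) + (2400.00)(75.00) + (1260.00)(75.00) = 477000.00 in³
ΣAȲ = (2700.00)(9.00) + (2400.00)(78.00) + (1260.00)(145.00) = 394200.00 in³
X̄ = 477000.00 / 6360.00 = 75.00 in
Ȳ = 394200.00 / 6360.00 = 61.98 in

X̄ = 75.00 in, Ȳ = 61.98 in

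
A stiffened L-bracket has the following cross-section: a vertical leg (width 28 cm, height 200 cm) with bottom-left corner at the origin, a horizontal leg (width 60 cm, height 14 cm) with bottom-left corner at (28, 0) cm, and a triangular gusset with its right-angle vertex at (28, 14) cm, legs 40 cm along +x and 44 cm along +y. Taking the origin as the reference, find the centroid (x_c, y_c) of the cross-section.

vertical leg: A = 28 × 200 = 5600.00, centroid at (14.00, 100.00).
horizontal leg: A = 60 × 14 = 840.00, centroid at (58.00, 7.00).
gusset: A = ½·40·44 = 880.00, centroid at (41.33, 28.67).
ΣA = 7320.00 cm²
ΣAx_c = (5600.00)(14.00) + (840.00)(58.00) + (880.00)(41.33) = 163493.33 cm³
ΣAy_c = (5600.00)(100.00) + (840.00)(7.00) + (880.00)(28.67) = 591106.67 cm³
x_c = 163493.33 / 7320.00 = 22.34 cm
y_c = 591106.67 / 7320.00 = 80.75 cm

x_c = 22.34 cm, y_c = 80.75 cm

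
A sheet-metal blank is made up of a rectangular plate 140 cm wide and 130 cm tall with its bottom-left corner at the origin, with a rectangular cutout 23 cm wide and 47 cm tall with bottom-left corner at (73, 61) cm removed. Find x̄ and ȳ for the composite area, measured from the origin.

plate: A = 140 × 130 = 18200.00, centroid at (70.00, 65.00).
hole: A = −(23 × 47) = -1081.00, centroid at (84.50, 84.50).
ΣA = 17119.00 cm²
ΣAx̄ = (18200.00)(70.00) + (-1081.00)(84.50) = 1182655.50 cm³
ΣAȳ = (18200.00)(65.00) + (-1081.00)(84.50) = 1091655.50 cm³
x̄ = 1182655.50 / 17119.00 = 69.08 cm
ȳ = 1091655.50 / 17119.00 = 63.77 cm

x̄ = 69.08 cm, ȳ = 63.77 cm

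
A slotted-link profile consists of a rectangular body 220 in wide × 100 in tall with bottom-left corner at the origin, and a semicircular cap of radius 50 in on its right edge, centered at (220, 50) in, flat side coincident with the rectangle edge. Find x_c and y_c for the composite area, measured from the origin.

rectangular body: A = 220 × 100 = 22000.00, centroid at (110.00, 50.00).
semicircular end: A = ½π·50² = 3926.99, centroid at (241.22, 50.00).
ΣA = 25926.99 in²
ΣAx_c = (22000.00)(110.00) + (3926.99)(241.22) = 3367271.31 in³
ΣAy_c = (22000.00)(50.00) + (3926.99)(50.00) = 1296349.54 in³
x_c = 3367271.31 / 25926.99 = 129.88 in
y_c = 1296349.54 / 25926.99 = 50.00 in

x_c = 129.88 in, y_c = 50.00 in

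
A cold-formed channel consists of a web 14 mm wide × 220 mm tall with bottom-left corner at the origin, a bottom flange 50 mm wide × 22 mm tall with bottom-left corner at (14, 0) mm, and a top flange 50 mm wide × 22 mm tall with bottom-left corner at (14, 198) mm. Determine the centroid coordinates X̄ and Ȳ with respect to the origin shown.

X̄ = 20.33 mm, Ȳ = 110.00 mm

web: A = 14 × 220 = 3080.00, centroid at (7.00, 110.00).
bottom flange: A = 50 × 22 = 1100.00, centroid at (39.00, 11.00).
top flange: A = 50 × 22 = 1100.00, centroid at (39.00, 209.00).
ΣA = 5280.00 mm²
ΣAX̄ = (3080.00)(7.00) + (1100.00)(39.00) + (1100.00)(39.00) = 107360.00 mm³
ΣAȲ = (3080.00)(110.00) + (1100.00)(11.00) + (1100.00)(209.00) = 580800.00 mm³
X̄ = 107360.00 / 5280.00 = 20.33 mm
Ȳ = 580800.00 / 5280.00 = 110.00 mm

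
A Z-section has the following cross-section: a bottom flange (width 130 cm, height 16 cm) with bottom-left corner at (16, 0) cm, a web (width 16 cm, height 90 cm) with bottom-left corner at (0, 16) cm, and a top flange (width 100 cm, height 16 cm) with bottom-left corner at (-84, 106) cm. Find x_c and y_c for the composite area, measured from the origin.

x_c = 24.53 cm, y_c = 56.03 cm

bottom flange: A = 130 × 16 = 2080.00, centroid at (81.00, 8.00).
web: A = 16 × 90 = 1440.00, centroid at (8.00, 61.00).
top flange: A = 100 × 16 = 1600.00, centroid at (-34.00, 114.00).
ΣA = 5120.00 cm², ΣAx_c = 125600.00 cm³, ΣAy_c = 286880.00 cm³.
x_c = 125600.00/5120.00 = 24.53 cm; y_c = 286880.00/5120.00 = 56.03 cm.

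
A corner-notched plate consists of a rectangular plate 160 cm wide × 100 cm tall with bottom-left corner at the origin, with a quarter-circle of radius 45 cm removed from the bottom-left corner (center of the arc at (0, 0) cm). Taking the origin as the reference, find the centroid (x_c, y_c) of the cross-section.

x_c = 86.72 cm, y_c = 53.41 cm

Part | A | x̄ᵢ | ȳᵢ | A·x̄ᵢ | A·ȳᵢ
plate | 16000.00 | 80.00 | 50.00 | 1280000.00 | 800000.00
removed quarter-circle | -1590.43 | 19.10 | 19.10 | -30375.00 | -30375.00
Σ | 14409.57 |  |  | 1249625.00 | 769625.00
x_c = 1249625.00 / 14409.57 = 86.72 cm
y_c = 769625.00 / 14409.57 = 53.41 cm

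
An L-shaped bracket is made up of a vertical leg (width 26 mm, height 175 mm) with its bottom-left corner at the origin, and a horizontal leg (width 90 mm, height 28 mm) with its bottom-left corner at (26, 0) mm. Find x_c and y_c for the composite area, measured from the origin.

vertical leg: A = 26 × 175 = 4550.00, centroid at (13.00, 87.50).
horizontal leg: A = 90 × 28 = 2520.00, centroid at (71.00, 14.00).
ΣA = 7070.00 mm², ΣAx_c = 238070.00 mm³, ΣAy_c = 433405.00 mm³.
x_c = 238070.00/7070.00 = 33.67 mm; y_c = 433405.00/7070.00 = 61.30 mm.

x_c = 33.67 mm, y_c = 61.30 mm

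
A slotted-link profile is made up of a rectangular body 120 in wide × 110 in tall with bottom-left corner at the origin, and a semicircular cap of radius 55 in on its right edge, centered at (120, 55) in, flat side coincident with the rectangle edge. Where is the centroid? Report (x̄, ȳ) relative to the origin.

Part | A | x̄ᵢ | ȳᵢ | A·x̄ᵢ | A·ȳᵢ
rectangular body | 13200.00 | 60.00 | 55.00 | 792000.00 | 726000.00
semicircular end | 4751.66 | 143.34 | 55.00 | 681115.73 | 261341.24
Σ | 17951.66 |  |  | 1473115.73 | 987341.24
x̄ = 1473115.73 / 17951.66 = 82.06 in
ȳ = 987341.24 / 17951.66 = 55.00 in

x̄ = 82.06 in, ȳ = 55.00 in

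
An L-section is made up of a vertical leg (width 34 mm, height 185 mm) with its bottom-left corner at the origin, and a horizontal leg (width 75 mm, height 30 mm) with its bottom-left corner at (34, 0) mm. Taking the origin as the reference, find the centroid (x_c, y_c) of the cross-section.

vertical leg: A = 34 × 185 = 6290.00, centroid at (17.00, 92.50).
horizontal leg: A = 75 × 30 = 2250.00, centroid at (71.50, 15.00).
ΣA = 8540.00 mm², ΣAx_c = 267805.00 mm³, ΣAy_c = 615575.00 mm³.
x_c = 267805.00/8540.00 = 31.36 mm; y_c = 615575.00/8540.00 = 72.08 mm.

x_c = 31.36 mm, y_c = 72.08 mm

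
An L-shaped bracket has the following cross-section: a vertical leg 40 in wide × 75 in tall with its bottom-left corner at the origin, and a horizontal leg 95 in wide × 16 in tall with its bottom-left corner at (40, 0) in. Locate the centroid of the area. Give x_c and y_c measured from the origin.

vertical leg: A = 40 × 75 = 3000.00, centroid at (20.00, 37.50).
horizontal leg: A = 95 × 16 = 1520.00, centroid at (87.50, 8.00).
ΣA = 4520.00 in²
ΣAx_c = (3000.00)(20.00) + (1520.00)(87.50) = 193000.00 in³
ΣAy_c = (3000.00)(37.50) + (1520.00)(8.00) = 124660.00 in³
x_c = 193000.00 / 4520.00 = 42.70 in
y_c = 124660.00 / 4520.00 = 27.58 in

x_c = 42.70 in, y_c = 27.58 in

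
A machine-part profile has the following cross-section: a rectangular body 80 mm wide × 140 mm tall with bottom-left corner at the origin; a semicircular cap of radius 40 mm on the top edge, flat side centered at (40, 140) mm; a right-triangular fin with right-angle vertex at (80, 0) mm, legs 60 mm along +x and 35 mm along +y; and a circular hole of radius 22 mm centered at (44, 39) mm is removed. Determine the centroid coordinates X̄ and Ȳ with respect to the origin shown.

rectangular body: A = 80 × 140 = 11200.00, centroid at (40.00, 70.00).
semicircular top: A = ½π·40² = 2513.27, centroid at (40.00, 156.98).
triangular fin: A = ½·60·35 = 1050.00, centroid at (100.00, 11.67).
hole: A = −π·22² = -1520.53, centroid at (44.00, 39.00).
ΣA = 13242.74 mm²
ΣAX̄ = (11200.00)(40.00) + (2513.27)(40.00) + (1050.00)(100.00) + (-1520.53)(44.00) = 586627.61 mm³
ΣAȲ = (11200.00)(70.00) + (2513.27)(156.98) + (1050.00)(11.67) + (-1520.53)(39.00) = 1131474.34 mm³
X̄ = 586627.61 / 13242.74 = 44.30 mm
Ȳ = 1131474.34 / 13242.74 = 85.44 mm

X̄ = 44.30 mm, Ȳ = 85.44 mm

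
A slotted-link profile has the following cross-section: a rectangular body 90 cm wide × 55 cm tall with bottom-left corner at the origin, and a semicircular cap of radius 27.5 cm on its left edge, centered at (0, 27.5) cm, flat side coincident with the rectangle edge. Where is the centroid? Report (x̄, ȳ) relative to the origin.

x̄ = 34.03 cm, ȳ = 27.50 cm

Part | A | x̄ᵢ | ȳᵢ | A·x̄ᵢ | A·ȳᵢ
rectangular body | 4950.00 | 45.00 | 27.50 | 222750.00 | 136125.00
semicircular end | 1187.91 | -11.67 | 27.50 | -13864.58 | 32667.65
Σ | 6137.91 |  |  | 208885.42 | 168792.65
x̄ = 208885.42 / 6137.91 = 34.03 cm
ȳ = 168792.65 / 6137.91 = 27.50 cm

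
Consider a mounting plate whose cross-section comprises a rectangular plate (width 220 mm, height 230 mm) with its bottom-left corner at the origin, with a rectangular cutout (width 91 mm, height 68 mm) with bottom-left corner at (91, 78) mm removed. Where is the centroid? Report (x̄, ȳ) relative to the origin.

x̄ = 106.31 mm, ȳ = 115.42 mm

Part | A | x̄ᵢ | ȳᵢ | A·x̄ᵢ | A·ȳᵢ
plate | 50600.00 | 110.00 | 115.00 | 5566000.00 | 5819000.00
hole | -6188.00 | 136.50 | 112.00 | -844662.00 | -693056.00
Σ | 44412.00 |  |  | 4721338.00 | 5125944.00
x̄ = 4721338.00 / 44412.00 = 106.31 mm
ȳ = 5125944.00 / 44412.00 = 115.42 mm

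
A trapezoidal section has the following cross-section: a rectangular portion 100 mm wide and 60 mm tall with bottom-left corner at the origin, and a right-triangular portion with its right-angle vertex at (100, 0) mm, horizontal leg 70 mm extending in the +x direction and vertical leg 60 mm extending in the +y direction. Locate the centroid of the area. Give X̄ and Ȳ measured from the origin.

X̄ = 69.01 mm, Ȳ = 27.41 mm

Part | A | x̄ᵢ | ȳᵢ | A·x̄ᵢ | A·ȳᵢ
rectangular portion | 6000.00 | 50.00 | 30.00 | 300000.00 | 180000.00
triangular portion | 2100.00 | 123.33 | 20.00 | 259000.00 | 42000.00
Σ | 8100.00 |  |  | 559000.00 | 222000.00
X̄ = 559000.00 / 8100.00 = 69.01 mm
Ȳ = 222000.00 / 8100.00 = 27.41 mm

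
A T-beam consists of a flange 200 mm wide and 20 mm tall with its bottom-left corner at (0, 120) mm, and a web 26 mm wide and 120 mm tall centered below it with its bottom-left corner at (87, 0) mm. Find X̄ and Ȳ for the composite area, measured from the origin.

web: A = 26 × 120 = 3120.00, centroid at (100.00, 60.00).
flange: A = 200 × 20 = 4000.00, centroid at (100.00, 130.00).
ΣA = 7120.00 mm², ΣAX̄ = 712000.00 mm³, ΣAȲ = 707200.00 mm³.
X̄ = 712000.00/7120.00 = 100.00 mm; Ȳ = 707200.00/7120.00 = 99.33 mm.

X̄ = 100.00 mm, Ȳ = 99.33 mm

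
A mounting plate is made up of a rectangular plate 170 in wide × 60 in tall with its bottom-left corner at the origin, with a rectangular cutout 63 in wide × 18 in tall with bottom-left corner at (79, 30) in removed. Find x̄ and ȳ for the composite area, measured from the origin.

Part | A | x̄ᵢ | ȳᵢ | A·x̄ᵢ | A·ȳᵢ
plate | 10200.00 | 85.00 | 30.00 | 867000.00 | 306000.00
hole | -1134.00 | 110.50 | 39.00 | -125307.00 | -44226.00
Σ | 9066.00 |  |  | 741693.00 | 261774.00
x̄ = 741693.00 / 9066.00 = 81.81 in
ȳ = 261774.00 / 9066.00 = 28.87 in

x̄ = 81.81 in, ȳ = 28.87 in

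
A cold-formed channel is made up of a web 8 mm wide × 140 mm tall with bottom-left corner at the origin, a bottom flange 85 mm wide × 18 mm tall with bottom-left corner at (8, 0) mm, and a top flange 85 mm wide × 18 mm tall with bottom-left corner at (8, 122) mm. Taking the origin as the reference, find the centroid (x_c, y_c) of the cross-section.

x_c = 38.04 mm, y_c = 70.00 mm

web: A = 8 × 140 = 1120.00, centroid at (4.00, 70.00).
bottom flange: A = 85 × 18 = 1530.00, centroid at (50.50, 9.00).
top flange: A = 85 × 18 = 1530.00, centroid at (50.50, 131.00).
ΣA = 4180.00 mm²
ΣAx_c = (1120.00)(4.00) + (1530.00)(50.50) + (1530.00)(50.50) = 159010.00 mm³
ΣAy_c = (1120.00)(70.00) + (1530.00)(9.00) + (1530.00)(131.00) = 292600.00 mm³
x_c = 159010.00 / 4180.00 = 38.04 mm
y_c = 292600.00 / 4180.00 = 70.00 mm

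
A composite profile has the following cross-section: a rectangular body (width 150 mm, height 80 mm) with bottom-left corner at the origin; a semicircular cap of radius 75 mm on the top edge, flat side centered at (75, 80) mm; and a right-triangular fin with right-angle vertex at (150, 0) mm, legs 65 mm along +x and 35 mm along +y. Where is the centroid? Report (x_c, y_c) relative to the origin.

Part | A | x̄ᵢ | ȳᵢ | A·x̄ᵢ | A·ȳᵢ
rectangular body | 12000.00 | 75.00 | 40.00 | 900000.00 | 480000.00
semicircular top | 8835.73 | 75.00 | 111.83 | 662679.70 | 988108.35
triangular fin | 1137.50 | 171.67 | 11.67 | 195270.83 | 13270.83
Σ | 21973.23 |  |  | 1757950.53 | 1481379.18
x_c = 1757950.53 / 21973.23 = 80.00 mm
y_c = 1481379.18 / 21973.23 = 67.42 mm

x_c = 80.00 mm, y_c = 67.42 mm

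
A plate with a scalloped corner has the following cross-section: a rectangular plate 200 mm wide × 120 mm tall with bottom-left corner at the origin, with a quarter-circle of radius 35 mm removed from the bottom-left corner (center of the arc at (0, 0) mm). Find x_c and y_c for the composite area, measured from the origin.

plate: A = 200 × 120 = 24000.00, centroid at (100.00, 60.00).
removed quarter-circle: A = −¼π·35² = -962.11, centroid at (14.85, 14.85).
ΣA = 23037.89 mm²
ΣAx_c = (24000.00)(100.00) + (-962.11)(14.85) = 2385708.33 mm³
ΣAy_c = (24000.00)(60.00) + (-962.11)(14.85) = 1425708.33 mm³
x_c = 2385708.33 / 23037.89 = 103.56 mm
y_c = 1425708.33 / 23037.89 = 61.89 mm

x_c = 103.56 mm, y_c = 61.89 mm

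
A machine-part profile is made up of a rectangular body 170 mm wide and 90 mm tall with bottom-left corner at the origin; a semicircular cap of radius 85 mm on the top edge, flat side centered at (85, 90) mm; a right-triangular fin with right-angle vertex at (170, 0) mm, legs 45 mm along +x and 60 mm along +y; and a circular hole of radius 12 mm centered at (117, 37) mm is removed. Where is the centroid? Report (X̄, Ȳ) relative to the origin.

X̄ = 89.38 mm, Ȳ = 77.31 mm

rectangular body: A = 170 × 90 = 15300.00, centroid at (85.00, 45.00).
semicircular top: A = ½π·85² = 11349.00, centroid at (85.00, 126.08).
triangular fin: A = ½·45·60 = 1350.00, centroid at (185.00, 20.00).
hole: A = −π·12² = -452.39, centroid at (117.00, 37.00).
ΣA = 27546.61 mm²
ΣAX̄ = (15300.00)(85.00) + (11349.00)(85.00) + (1350.00)(185.00) + (-452.39)(117.00) = 2461985.74 mm³
ΣAȲ = (15300.00)(45.00) + (11349.00)(126.08) + (1350.00)(20.00) + (-452.39)(37.00) = 2129588.57 mm³
X̄ = 2461985.74 / 27546.61 = 89.38 mm
Ȳ = 2129588.57 / 27546.61 = 77.31 mm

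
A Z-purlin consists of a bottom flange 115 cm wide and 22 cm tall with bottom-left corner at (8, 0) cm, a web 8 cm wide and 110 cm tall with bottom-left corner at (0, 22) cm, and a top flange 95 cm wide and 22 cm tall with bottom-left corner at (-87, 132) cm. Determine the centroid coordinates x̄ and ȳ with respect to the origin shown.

x̄ = 15.76 cm, ȳ = 71.72 cm

bottom flange: A = 115 × 22 = 2530.00, centroid at (65.50, 11.00).
web: A = 8 × 110 = 880.00, centroid at (4.00, 77.00).
top flange: A = 95 × 22 = 2090.00, centroid at (-39.50, 143.00).
ΣA = 5500.00 cm², ΣAx̄ = 86680.00 cm³, ΣAȳ = 394460.00 cm³.
x̄ = 86680.00/5500.00 = 15.76 cm; ȳ = 394460.00/5500.00 = 71.72 cm.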